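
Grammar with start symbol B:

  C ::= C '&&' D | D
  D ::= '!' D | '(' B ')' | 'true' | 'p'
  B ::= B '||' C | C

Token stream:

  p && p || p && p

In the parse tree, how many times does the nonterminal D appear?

4

[B [B [C [C [D p]] && [D p]]] || [C [C [D p]] && [D p]]]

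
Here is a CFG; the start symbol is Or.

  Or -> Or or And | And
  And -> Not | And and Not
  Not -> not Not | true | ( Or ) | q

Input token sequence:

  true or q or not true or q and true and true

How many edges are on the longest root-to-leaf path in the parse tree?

[Or [Or [Or [Or [And [Not true]]] or [And [Not q]]] or [And [Not not [Not true]]]] or [And [And [And [Not q]] and [Not true]] and [Not true]]]

6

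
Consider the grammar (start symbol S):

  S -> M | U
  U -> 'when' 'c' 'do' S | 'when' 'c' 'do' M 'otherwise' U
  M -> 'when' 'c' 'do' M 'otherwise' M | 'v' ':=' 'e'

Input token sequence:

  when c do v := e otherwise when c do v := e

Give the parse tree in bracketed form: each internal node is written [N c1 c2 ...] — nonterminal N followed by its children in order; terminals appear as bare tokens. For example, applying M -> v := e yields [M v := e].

[S [U when c do [M v := e] otherwise [U when c do [S [M v := e]]]]]

S
U
when c do M otherwise U
when c do v := e otherwise U
when c do v := e otherwise when c do S
when c do v := e otherwise when c do M
when c do v := e otherwise when c do v := e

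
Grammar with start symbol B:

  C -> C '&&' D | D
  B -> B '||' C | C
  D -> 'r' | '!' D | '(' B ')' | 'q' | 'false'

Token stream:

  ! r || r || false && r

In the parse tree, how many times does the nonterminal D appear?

[B [B [B [C [D ! [D r]]]] || [C [D r]]] || [C [C [D false]] && [D r]]]

5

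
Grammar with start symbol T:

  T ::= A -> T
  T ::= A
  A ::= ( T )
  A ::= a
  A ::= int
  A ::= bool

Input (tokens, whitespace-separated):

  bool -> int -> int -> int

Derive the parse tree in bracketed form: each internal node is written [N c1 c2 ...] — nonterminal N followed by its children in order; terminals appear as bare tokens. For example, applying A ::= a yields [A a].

[T [A bool] -> [T [A int] -> [T [A int] -> [T [A int]]]]]

T
A -> T
bool -> T
bool -> A -> T
bool -> int -> T
bool -> int -> A -> T
bool -> int -> int -> T
bool -> int -> int -> A
bool -> int -> int -> int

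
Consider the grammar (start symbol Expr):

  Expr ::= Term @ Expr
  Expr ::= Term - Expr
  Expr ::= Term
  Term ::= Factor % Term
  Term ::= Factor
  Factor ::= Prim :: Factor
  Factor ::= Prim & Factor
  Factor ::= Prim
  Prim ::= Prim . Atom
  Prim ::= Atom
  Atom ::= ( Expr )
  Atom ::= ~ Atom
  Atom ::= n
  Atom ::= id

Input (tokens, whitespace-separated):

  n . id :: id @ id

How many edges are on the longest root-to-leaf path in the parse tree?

[Expr [Term [Factor [Prim [Prim [Atom n]] . [Atom id]] :: [Factor [Prim [Atom id]]]]] @ [Expr [Term [Factor [Prim [Atom id]]]]]]

6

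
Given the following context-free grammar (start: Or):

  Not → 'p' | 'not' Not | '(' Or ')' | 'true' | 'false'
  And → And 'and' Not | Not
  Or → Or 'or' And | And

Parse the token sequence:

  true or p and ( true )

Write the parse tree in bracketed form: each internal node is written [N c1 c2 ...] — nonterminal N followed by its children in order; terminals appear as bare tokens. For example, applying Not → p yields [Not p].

Or
Or or And
And or And
Not or And
true or And
true or And and Not
true or Not and Not
true or p and Not
true or p and ( Or )
true or p and ( And )
true or p and ( Not )
true or p and ( true )

[Or [Or [And [Not true]]] or [And [And [Not p]] and [Not ( [Or [And [Not true]]] )]]]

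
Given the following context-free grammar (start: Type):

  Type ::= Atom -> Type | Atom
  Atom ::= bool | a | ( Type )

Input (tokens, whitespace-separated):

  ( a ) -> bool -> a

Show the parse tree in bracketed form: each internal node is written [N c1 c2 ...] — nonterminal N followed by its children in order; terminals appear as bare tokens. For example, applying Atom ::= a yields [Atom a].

Type
Atom -> Type
( Type ) -> Type
( Atom ) -> Type
( a ) -> Type
( a ) -> Atom -> Type
( a ) -> bool -> Type
( a ) -> bool -> Atom
( a ) -> bool -> a

[Type [Atom ( [Type [Atom a]] )] -> [Type [Atom bool] -> [Type [Atom a]]]]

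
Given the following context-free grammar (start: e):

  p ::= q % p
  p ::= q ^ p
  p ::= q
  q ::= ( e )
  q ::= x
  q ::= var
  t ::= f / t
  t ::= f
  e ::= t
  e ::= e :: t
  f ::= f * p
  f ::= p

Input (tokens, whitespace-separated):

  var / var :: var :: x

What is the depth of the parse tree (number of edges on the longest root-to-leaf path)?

8

[e [e [e [t [f [p [q var]]] / [t [f [p [q var]]]]]] :: [t [f [p [q var]]]]] :: [t [f [p [q x]]]]]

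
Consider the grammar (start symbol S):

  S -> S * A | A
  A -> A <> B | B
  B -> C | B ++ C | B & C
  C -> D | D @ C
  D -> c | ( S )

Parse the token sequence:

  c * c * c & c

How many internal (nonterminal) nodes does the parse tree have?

[S [S [S [A [B [C [D c]]]]] * [A [B [C [D c]]]]] * [A [B [B [C [D c]]] & [C [D c]]]]]

18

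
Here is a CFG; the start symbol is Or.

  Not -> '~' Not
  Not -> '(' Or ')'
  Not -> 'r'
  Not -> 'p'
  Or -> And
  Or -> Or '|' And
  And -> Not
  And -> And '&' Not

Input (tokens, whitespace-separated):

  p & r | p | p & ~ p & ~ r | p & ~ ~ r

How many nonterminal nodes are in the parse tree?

24

[Or [Or [Or [Or [And [And [Not p]] & [Not r]]] | [And [Not p]]] | [And [And [And [Not p]] & [Not ~ [Not p]]] & [Not ~ [Not r]]]] | [And [And [Not p]] & [Not ~ [Not ~ [Not r]]]]]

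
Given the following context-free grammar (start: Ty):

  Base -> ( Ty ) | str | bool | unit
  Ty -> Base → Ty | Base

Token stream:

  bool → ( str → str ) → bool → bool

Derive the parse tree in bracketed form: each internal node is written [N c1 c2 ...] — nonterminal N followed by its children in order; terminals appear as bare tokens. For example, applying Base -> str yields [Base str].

Ty
Base → Ty
bool → Ty
bool → Base → Ty
bool → ( Ty ) → Ty
bool → ( Base → Ty ) → Ty
bool → ( str → Ty ) → Ty
bool → ( str → Base ) → Ty
bool → ( str → str ) → Ty
bool → ( str → str ) → Base → Ty
bool → ( str → str ) → bool → Ty
bool → ( str → str ) → bool → Base
bool → ( str → str ) → bool → bool

[Ty [Base bool] → [Ty [Base ( [Ty [Base str] → [Ty [Base str]]] )] → [Ty [Base bool] → [Ty [Base bool]]]]]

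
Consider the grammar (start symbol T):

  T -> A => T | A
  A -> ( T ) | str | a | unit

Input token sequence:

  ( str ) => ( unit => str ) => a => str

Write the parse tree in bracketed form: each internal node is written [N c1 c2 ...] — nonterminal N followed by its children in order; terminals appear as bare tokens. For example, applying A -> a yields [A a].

T
A => T
( T ) => T
( A ) => T
( str ) => T
( str ) => A => T
( str ) => ( T ) => T
( str ) => ( A => T ) => T
( str ) => ( unit => T ) => T
( str ) => ( unit => A ) => T
( str ) => ( unit => str ) => T
( str ) => ( unit => str ) => A => T
( str ) => ( unit => str ) => a => T
( str ) => ( unit => str ) => a => A
( str ) => ( unit => str ) => a => str

[T [A ( [T [A str]] )] => [T [A ( [T [A unit] => [T [A str]]] )] => [T [A a] => [T [A str]]]]]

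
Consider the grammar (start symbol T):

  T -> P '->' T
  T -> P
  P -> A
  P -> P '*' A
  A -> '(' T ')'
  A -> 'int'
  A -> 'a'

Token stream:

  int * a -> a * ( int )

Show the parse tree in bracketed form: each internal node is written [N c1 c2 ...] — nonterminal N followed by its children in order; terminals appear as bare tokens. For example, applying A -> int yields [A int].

[T [P [P [A int]] * [A a]] -> [T [P [P [A a]] * [A ( [T [P [A int]]] )]]]]

T
P -> T
P * A -> T
A * A -> T
int * A -> T
int * a -> T
int * a -> P
int * a -> P * A
int * a -> A * A
int * a -> a * A
int * a -> a * ( T )
int * a -> a * ( P )
int * a -> a * ( A )
int * a -> a * ( int )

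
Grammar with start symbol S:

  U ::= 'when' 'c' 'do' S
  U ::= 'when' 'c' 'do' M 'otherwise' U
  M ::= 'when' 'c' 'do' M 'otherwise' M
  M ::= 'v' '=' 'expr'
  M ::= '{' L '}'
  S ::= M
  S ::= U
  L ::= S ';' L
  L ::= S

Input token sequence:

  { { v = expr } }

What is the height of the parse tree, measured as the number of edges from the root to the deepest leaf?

[S [M { [L [S [M { [L [S [M v = expr]]] }]]] }]]

8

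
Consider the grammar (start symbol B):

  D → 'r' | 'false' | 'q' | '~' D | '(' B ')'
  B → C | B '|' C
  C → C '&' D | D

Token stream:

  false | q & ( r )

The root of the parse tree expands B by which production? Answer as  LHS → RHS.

[B [B [C [D false]]] | [C [C [D q]] & [D ( [B [C [D r]]] )]]]

B → B '|' C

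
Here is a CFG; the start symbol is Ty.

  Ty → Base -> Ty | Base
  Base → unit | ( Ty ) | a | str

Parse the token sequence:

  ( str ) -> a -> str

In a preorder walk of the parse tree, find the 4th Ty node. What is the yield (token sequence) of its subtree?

str

[Ty [Base ( [Ty [Base str]] )] -> [Ty [Base a] -> [Ty [Base str]]]]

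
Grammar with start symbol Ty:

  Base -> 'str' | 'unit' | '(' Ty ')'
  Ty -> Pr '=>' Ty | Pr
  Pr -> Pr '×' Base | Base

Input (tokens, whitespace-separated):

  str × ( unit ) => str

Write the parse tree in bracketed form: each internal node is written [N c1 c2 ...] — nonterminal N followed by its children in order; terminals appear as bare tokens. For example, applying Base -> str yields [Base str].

[Ty [Pr [Pr [Base str]] × [Base ( [Ty [Pr [Base unit]]] )]] => [Ty [Pr [Base str]]]]

Ty
Pr => Ty
Pr × Base => Ty
Base × Base => Ty
str × Base => Ty
str × ( Ty ) => Ty
str × ( Pr ) => Ty
str × ( Base ) => Ty
str × ( unit ) => Ty
str × ( unit ) => Pr
str × ( unit ) => Base
str × ( unit ) => str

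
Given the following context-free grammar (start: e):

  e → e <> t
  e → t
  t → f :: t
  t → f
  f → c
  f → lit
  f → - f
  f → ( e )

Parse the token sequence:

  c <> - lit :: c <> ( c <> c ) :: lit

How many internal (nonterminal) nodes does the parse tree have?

[e [e [e [t [f c]]] <> [t [f - [f lit]] :: [t [f c]]]] <> [t [f ( [e [e [t [f c]]] <> [t [f c]]] )] :: [t [f lit]]]]

20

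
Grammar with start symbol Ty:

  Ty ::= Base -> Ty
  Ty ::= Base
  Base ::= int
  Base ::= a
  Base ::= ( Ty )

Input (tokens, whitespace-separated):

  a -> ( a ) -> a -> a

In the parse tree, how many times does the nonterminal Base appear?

5

[Ty [Base a] -> [Ty [Base ( [Ty [Base a]] )] -> [Ty [Base a] -> [Ty [Base a]]]]]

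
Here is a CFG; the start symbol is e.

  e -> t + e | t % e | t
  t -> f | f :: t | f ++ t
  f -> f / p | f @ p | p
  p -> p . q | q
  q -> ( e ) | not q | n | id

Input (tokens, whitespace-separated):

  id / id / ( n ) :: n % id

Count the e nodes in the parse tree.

3

[e [t [f [f [f [p [q id]]] / [p [q id]]] / [p [q ( [e [t [f [p [q n]]]]] )]]] :: [t [f [p [q n]]]]] % [e [t [f [p [q id]]]]]]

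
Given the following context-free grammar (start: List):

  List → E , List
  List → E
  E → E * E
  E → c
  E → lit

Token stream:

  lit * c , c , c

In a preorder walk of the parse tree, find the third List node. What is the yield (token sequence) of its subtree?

c

[List [E [E lit] * [E c]] , [List [E c] , [List [E c]]]]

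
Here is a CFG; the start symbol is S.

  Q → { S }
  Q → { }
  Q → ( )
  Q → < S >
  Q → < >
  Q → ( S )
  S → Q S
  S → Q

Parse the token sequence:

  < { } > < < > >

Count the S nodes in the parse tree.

4

[S [Q < [S [Q { }]] >] [S [Q < [S [Q < >]] >]]]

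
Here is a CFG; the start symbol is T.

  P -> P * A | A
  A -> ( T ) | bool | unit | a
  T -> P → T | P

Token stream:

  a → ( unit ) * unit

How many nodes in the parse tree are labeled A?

[T [P [A a]] → [T [P [P [A ( [T [P [A unit]]] )]] * [A unit]]]]

4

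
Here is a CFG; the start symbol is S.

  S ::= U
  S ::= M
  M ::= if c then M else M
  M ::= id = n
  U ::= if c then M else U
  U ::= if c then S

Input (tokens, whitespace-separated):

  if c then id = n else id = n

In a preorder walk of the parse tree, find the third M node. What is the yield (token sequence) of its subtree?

id = n

[S [M if c then [M id = n] else [M id = n]]]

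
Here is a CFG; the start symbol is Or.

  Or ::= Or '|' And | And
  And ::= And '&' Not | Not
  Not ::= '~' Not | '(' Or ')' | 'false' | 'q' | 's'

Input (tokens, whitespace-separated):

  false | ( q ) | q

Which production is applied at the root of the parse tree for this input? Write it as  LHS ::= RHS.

[Or [Or [Or [And [Not false]]] | [And [Not ( [Or [And [Not q]]] )]]] | [And [Not q]]]

Or ::= Or '|' And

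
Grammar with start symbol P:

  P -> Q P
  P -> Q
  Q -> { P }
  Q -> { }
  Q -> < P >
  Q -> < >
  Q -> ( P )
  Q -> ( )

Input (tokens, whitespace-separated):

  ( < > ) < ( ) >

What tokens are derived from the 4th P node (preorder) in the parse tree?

[P [Q ( [P [Q < >]] )] [P [Q < [P [Q ( )]] >]]]

( )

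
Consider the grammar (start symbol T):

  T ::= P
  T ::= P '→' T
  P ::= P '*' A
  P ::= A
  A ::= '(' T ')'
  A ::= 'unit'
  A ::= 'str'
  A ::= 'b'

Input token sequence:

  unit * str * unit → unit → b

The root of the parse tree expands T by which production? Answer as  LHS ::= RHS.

T ::= P '→' T

[T [P [P [P [A unit]] * [A str]] * [A unit]] → [T [P [A unit]] → [T [P [A b]]]]]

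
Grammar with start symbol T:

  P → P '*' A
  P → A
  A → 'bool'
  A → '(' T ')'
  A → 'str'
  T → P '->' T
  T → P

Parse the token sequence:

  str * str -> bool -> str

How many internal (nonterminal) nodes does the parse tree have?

[T [P [P [A str]] * [A str]] -> [T [P [A bool]] -> [T [P [A str]]]]]

11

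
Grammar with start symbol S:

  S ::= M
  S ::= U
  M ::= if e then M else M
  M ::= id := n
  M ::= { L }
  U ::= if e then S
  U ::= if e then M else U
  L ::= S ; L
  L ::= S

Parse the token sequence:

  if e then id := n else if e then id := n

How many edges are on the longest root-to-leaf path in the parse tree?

5

[S [U if e then [M id := n] else [U if e then [S [M id := n]]]]]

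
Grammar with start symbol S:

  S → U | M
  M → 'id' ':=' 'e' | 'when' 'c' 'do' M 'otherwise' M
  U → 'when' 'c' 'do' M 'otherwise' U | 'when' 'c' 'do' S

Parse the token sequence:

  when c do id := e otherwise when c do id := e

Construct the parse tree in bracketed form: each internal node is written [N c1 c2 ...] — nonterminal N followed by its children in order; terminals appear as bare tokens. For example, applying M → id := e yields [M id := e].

S
U
when c do M otherwise U
when c do id := e otherwise U
when c do id := e otherwise when c do S
when c do id := e otherwise when c do M
when c do id := e otherwise when c do id := e

[S [U when c do [M id := e] otherwise [U when c do [S [M id := e]]]]]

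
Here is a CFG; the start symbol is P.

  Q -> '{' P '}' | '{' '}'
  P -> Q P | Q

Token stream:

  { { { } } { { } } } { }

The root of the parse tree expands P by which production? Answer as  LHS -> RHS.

[P [Q { [P [Q { [P [Q { }]] }] [P [Q { [P [Q { }]] }]]] }] [P [Q { }]]]

P -> Q P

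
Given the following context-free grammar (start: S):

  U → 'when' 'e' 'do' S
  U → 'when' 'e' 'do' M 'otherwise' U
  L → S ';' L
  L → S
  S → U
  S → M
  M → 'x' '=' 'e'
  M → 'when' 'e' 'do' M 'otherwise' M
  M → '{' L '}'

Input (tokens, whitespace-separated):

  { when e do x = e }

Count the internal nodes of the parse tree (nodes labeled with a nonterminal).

7

[S [M { [L [S [U when e do [S [M x = e]]]]] }]]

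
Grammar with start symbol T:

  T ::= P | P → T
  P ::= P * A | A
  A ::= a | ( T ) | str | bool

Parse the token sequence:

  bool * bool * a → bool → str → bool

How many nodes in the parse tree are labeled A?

6

[T [P [P [P [A bool]] * [A bool]] * [A a]] → [T [P [A bool]] → [T [P [A str]] → [T [P [A bool]]]]]]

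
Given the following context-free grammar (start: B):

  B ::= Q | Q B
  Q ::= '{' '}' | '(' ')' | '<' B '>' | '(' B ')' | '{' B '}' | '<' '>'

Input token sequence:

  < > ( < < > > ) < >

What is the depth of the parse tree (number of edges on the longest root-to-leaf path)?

[B [Q < >] [B [Q ( [B [Q < [B [Q < >]] >]] )] [B [Q < >]]]]

7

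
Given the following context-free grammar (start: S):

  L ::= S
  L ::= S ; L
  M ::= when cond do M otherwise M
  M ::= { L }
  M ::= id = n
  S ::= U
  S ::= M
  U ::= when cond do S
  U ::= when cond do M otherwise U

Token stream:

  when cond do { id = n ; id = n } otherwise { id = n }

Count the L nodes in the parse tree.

3

[S [M when cond do [M { [L [S [M id = n]] ; [L [S [M id = n]]]] }] otherwise [M { [L [S [M id = n]]] }]]]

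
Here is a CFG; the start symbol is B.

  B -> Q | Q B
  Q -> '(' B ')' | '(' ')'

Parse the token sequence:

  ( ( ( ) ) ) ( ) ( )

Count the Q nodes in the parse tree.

[B [Q ( [B [Q ( [B [Q ( )]] )]] )] [B [Q ( )] [B [Q ( )]]]]

5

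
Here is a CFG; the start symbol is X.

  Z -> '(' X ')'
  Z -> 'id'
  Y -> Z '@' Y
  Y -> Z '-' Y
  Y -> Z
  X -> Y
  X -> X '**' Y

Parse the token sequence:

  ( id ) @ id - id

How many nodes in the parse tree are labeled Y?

4

[X [Y [Z ( [X [Y [Z id]]] )] @ [Y [Z id] - [Y [Z id]]]]]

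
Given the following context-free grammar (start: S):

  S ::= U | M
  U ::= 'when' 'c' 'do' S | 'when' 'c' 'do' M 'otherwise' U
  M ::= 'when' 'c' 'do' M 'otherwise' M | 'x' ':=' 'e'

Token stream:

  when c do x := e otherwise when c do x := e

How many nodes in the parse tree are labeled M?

[S [U when c do [M x := e] otherwise [U when c do [S [M x := e]]]]]

2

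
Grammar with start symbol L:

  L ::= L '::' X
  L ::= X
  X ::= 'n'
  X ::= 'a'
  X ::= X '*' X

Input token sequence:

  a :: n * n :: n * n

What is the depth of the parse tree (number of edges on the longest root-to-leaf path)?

[L [L [L [X a]] :: [X [X n] * [X n]]] :: [X [X n] * [X n]]]

4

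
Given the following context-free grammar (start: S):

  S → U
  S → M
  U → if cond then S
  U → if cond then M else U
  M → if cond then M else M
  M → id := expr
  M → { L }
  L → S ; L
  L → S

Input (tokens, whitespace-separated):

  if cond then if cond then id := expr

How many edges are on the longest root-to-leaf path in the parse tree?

[S [U if cond then [S [U if cond then [S [M id := expr]]]]]]

6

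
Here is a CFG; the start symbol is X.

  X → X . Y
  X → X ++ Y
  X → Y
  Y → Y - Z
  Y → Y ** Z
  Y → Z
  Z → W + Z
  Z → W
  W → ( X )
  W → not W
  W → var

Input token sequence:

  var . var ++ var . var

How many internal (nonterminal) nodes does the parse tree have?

[X [X [X [X [Y [Z [W var]]]] . [Y [Z [W var]]]] ++ [Y [Z [W var]]]] . [Y [Z [W var]]]]

16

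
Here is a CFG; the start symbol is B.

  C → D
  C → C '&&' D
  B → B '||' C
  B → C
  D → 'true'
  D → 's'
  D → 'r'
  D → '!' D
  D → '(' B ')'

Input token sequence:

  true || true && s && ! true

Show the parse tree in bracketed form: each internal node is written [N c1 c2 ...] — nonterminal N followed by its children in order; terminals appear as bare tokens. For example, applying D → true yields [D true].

B
B || C
C || C
D || C
true || C
true || C && D
true || C && D && D
true || D && D && D
true || true && D && D
true || true && s && D
true || true && s && ! D
true || true && s && ! true

[B [B [C [D true]]] || [C [C [C [D true]] && [D s]] && [D ! [D true]]]]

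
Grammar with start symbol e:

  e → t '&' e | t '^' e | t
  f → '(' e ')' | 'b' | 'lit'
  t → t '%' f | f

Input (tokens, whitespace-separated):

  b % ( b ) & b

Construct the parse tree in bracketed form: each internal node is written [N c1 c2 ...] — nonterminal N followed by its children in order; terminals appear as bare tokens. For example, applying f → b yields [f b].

[e [t [t [f b]] % [f ( [e [t [f b]]] )]] & [e [t [f b]]]]

e
t & e
t % f & e
f % f & e
b % f & e
b % ( e ) & e
b % ( t ) & e
b % ( f ) & e
b % ( b ) & e
b % ( b ) & t
b % ( b ) & f
b % ( b ) & b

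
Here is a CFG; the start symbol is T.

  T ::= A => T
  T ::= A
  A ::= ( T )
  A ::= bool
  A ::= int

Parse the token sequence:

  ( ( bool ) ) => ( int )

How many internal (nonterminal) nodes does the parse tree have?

[T [A ( [T [A ( [T [A bool]] )]] )] => [T [A ( [T [A int]] )]]]

10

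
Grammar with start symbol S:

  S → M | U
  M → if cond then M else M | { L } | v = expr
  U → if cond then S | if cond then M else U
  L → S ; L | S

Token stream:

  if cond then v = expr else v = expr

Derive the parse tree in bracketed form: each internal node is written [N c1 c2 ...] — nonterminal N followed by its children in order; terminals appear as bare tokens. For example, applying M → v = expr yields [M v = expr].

S
M
if cond then M else M
if cond then v = expr else M
if cond then v = expr else v = expr

[S [M if cond then [M v = expr] else [M v = expr]]]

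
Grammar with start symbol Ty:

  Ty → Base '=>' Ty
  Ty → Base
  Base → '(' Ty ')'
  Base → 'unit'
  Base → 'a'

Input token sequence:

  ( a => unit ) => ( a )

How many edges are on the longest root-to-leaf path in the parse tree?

5

[Ty [Base ( [Ty [Base a] => [Ty [Base unit]]] )] => [Ty [Base ( [Ty [Base a]] )]]]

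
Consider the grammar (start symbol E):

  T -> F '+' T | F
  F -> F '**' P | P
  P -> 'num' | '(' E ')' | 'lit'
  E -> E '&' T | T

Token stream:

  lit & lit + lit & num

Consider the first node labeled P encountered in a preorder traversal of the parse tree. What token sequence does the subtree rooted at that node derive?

[E [E [E [T [F [P lit]]]] & [T [F [P lit]] + [T [F [P lit]]]]] & [T [F [P num]]]]

lit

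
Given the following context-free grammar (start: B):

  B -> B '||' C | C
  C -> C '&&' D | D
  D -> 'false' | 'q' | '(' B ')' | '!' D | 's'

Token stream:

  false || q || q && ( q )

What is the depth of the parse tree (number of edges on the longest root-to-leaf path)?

[B [B [B [C [D false]]] || [C [D q]]] || [C [C [D q]] && [D ( [B [C [D q]]] )]]]

6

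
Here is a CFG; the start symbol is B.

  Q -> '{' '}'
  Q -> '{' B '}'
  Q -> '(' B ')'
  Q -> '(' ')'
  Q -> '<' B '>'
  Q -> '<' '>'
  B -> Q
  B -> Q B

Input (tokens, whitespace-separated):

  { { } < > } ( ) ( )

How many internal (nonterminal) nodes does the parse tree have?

[B [Q { [B [Q { }] [B [Q < >]]] }] [B [Q ( )] [B [Q ( )]]]]

10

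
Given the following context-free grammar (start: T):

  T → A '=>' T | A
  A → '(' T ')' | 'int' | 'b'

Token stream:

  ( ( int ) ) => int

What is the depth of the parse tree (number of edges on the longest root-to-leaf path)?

6

[T [A ( [T [A ( [T [A int]] )]] )] => [T [A int]]]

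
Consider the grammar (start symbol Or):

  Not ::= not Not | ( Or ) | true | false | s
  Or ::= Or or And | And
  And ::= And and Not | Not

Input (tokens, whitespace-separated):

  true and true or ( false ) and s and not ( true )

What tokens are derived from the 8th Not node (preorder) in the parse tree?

[Or [Or [And [And [Not true]] and [Not true]]] or [And [And [And [Not ( [Or [And [Not false]]] )]] and [Not s]] and [Not not [Not ( [Or [And [Not true]]] )]]]]

true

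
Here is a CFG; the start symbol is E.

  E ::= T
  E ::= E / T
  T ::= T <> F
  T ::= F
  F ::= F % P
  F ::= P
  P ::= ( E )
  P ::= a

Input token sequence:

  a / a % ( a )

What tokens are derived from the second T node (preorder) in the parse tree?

a % ( a )

[E [E [T [F [P a]]]] / [T [F [F [P a]] % [P ( [E [T [F [P a]]]] )]]]]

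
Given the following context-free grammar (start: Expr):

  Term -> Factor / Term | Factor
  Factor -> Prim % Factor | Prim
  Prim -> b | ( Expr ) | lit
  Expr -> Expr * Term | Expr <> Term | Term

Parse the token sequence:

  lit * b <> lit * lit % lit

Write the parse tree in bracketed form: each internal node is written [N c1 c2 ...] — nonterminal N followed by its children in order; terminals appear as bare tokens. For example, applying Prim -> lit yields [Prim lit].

[Expr [Expr [Expr [Expr [Term [Factor [Prim lit]]]] * [Term [Factor [Prim b]]]] <> [Term [Factor [Prim lit]]]] * [Term [Factor [Prim lit] % [Factor [Prim lit]]]]]

Expr
Expr * Term
Expr <> Term * Term
Expr * Term <> Term * Term
Term * Term <> Term * Term
Factor * Term <> Term * Term
Prim * Term <> Term * Term
lit * Term <> Term * Term
lit * Factor <> Term * Term
lit * Prim <> Term * Term
lit * b <> Term * Term
lit * b <> Factor * Term
lit * b <> Prim * Term
lit * b <> lit * Term
lit * b <> lit * Factor
lit * b <> lit * Prim % Factor
lit * b <> lit * lit % Factor
lit * b <> lit * lit % Prim
lit * b <> lit * lit % lit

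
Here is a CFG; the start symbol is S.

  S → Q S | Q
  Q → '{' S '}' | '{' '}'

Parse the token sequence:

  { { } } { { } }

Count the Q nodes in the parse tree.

[S [Q { [S [Q { }]] }] [S [Q { [S [Q { }]] }]]]

4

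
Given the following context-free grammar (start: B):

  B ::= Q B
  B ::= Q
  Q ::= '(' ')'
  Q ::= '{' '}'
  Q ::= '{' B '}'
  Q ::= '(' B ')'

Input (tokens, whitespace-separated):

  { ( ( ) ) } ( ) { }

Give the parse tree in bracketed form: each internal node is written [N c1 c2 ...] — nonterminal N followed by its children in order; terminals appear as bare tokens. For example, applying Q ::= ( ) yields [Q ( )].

[B [Q { [B [Q ( [B [Q ( )]] )]] }] [B [Q ( )] [B [Q { }]]]]

B
Q B
{ B } B
{ Q } B
{ ( B ) } B
{ ( Q ) } B
{ ( ( ) ) } B
{ ( ( ) ) } Q B
{ ( ( ) ) } ( ) B
{ ( ( ) ) } ( ) Q
{ ( ( ) ) } ( ) { }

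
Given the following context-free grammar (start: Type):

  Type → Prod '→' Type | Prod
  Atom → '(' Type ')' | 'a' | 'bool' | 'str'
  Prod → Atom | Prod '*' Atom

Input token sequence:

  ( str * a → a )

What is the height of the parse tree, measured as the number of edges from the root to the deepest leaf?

7

[Type [Prod [Atom ( [Type [Prod [Prod [Atom str]] * [Atom a]] → [Type [Prod [Atom a]]]] )]]]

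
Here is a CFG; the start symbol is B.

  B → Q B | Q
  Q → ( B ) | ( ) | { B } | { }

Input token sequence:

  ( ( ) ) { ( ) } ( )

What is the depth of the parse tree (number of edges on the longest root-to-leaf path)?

5

[B [Q ( [B [Q ( )]] )] [B [Q { [B [Q ( )]] }] [B [Q ( )]]]]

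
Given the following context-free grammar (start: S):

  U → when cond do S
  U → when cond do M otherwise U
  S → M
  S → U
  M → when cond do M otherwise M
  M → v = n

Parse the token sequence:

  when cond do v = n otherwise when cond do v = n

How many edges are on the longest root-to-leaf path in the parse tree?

5

[S [U when cond do [M v = n] otherwise [U when cond do [S [M v = n]]]]]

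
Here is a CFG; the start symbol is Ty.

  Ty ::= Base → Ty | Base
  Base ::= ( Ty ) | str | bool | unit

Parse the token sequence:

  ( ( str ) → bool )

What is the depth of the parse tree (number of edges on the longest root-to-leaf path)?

6

[Ty [Base ( [Ty [Base ( [Ty [Base str]] )] → [Ty [Base bool]]] )]]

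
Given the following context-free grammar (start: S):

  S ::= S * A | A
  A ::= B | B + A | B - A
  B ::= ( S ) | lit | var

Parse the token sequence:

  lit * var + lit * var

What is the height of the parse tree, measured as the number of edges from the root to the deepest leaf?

[S [S [S [A [B lit]]] * [A [B var] + [A [B lit]]]] * [A [B var]]]

5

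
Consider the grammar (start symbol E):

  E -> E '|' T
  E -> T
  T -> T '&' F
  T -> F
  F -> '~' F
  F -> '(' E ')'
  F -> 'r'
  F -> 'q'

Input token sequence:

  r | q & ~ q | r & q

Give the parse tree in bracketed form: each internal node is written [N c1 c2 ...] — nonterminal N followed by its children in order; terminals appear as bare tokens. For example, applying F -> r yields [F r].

[E [E [E [T [F r]]] | [T [T [F q]] & [F ~ [F q]]]] | [T [T [F r]] & [F q]]]

E
E | T
E | T | T
T | T | T
F | T | T
r | T | T
r | T & F | T
r | F & F | T
r | q & F | T
r | q & ~ F | T
r | q & ~ q | T
r | q & ~ q | T & F
r | q & ~ q | F & F
r | q & ~ q | r & F
r | q & ~ q | r & q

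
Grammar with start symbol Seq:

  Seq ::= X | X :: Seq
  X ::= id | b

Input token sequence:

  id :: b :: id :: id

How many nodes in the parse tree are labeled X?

4

[Seq [X id] :: [Seq [X b] :: [Seq [X id] :: [Seq [X id]]]]]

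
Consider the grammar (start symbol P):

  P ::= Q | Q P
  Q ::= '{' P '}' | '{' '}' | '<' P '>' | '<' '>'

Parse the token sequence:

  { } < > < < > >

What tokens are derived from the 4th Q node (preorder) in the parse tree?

[P [Q { }] [P [Q < >] [P [Q < [P [Q < >]] >]]]]

< >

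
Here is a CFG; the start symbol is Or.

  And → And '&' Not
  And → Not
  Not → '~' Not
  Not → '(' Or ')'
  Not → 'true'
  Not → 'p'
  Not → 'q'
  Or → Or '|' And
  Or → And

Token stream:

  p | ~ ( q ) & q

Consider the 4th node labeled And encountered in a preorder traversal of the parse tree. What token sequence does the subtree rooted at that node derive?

[Or [Or [And [Not p]]] | [And [And [Not ~ [Not ( [Or [And [Not q]]] )]]] & [Not q]]]

q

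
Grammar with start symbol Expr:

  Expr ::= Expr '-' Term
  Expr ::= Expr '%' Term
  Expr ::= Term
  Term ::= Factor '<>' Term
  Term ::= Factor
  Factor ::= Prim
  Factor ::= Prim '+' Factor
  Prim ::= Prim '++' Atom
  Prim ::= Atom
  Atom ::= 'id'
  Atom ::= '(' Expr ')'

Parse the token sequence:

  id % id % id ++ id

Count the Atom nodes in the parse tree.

[Expr [Expr [Expr [Term [Factor [Prim [Atom id]]]]] % [Term [Factor [Prim [Atom id]]]]] % [Term [Factor [Prim [Prim [Atom id]] ++ [Atom id]]]]]

4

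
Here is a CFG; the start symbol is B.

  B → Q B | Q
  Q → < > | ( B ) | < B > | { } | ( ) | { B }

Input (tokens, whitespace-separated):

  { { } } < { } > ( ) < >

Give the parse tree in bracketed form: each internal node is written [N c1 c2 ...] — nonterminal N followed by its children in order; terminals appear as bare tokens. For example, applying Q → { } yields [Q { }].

B
Q B
{ B } B
{ Q } B
{ { } } B
{ { } } Q B
{ { } } < B > B
{ { } } < Q > B
{ { } } < { } > B
{ { } } < { } > Q B
{ { } } < { } > ( ) B
{ { } } < { } > ( ) Q
{ { } } < { } > ( ) < >

[B [Q { [B [Q { }]] }] [B [Q < [B [Q { }]] >] [B [Q ( )] [B [Q < >]]]]]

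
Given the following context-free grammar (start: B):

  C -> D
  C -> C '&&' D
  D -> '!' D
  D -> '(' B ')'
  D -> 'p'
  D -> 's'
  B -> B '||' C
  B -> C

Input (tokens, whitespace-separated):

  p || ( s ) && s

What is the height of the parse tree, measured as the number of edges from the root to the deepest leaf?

7

[B [B [C [D p]]] || [C [C [D ( [B [C [D s]]] )]] && [D s]]]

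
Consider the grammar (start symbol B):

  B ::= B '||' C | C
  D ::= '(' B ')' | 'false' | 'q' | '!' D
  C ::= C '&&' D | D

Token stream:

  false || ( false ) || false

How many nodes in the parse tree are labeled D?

4

[B [B [B [C [D false]]] || [C [D ( [B [C [D false]]] )]]] || [C [D false]]]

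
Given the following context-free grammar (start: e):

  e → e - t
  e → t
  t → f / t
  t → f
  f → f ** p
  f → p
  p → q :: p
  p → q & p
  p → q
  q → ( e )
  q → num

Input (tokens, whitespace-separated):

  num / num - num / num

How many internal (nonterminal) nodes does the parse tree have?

[e [e [t [f [p [q num]]] / [t [f [p [q num]]]]]] - [t [f [p [q num]]] / [t [f [p [q num]]]]]]

18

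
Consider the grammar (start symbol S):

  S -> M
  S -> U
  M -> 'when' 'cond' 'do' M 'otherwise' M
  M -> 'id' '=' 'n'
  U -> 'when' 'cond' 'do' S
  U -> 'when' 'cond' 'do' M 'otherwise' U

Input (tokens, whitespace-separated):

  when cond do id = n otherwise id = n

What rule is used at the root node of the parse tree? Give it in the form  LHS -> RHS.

[S [M when cond do [M id = n] otherwise [M id = n]]]

S -> M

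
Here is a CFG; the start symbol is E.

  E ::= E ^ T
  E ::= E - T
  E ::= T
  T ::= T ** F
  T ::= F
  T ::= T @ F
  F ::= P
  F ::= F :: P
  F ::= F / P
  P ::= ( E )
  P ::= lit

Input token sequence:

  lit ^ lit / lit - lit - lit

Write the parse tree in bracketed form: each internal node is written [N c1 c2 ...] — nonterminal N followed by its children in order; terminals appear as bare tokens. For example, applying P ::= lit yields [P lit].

E
E - T
E - T - T
E ^ T - T - T
T ^ T - T - T
F ^ T - T - T
P ^ T - T - T
lit ^ T - T - T
lit ^ F - T - T
lit ^ F / P - T - T
lit ^ P / P - T - T
lit ^ lit / P - T - T
lit ^ lit / lit - T - T
lit ^ lit / lit - F - T
lit ^ lit / lit - P - T
lit ^ lit / lit - lit - T
lit ^ lit / lit - lit - F
lit ^ lit / lit - lit - P
lit ^ lit / lit - lit - lit

[E [E [E [E [T [F [P lit]]]] ^ [T [F [F [P lit]] / [P lit]]]] - [T [F [P lit]]]] - [T [F [P lit]]]]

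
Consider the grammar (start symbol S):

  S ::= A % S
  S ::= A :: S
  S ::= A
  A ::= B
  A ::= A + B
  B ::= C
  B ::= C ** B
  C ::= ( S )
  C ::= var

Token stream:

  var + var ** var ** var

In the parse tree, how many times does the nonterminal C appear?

[S [A [A [B [C var]]] + [B [C var] ** [B [C var] ** [B [C var]]]]]]

4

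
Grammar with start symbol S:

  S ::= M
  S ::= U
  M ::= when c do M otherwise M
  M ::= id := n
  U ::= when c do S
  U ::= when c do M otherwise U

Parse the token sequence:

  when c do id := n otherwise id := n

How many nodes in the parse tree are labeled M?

3

[S [M when c do [M id := n] otherwise [M id := n]]]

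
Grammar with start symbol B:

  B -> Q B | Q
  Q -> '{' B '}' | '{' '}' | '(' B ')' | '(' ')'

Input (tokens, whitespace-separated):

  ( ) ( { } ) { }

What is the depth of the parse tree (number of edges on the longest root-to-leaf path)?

5

[B [Q ( )] [B [Q ( [B [Q { }]] )] [B [Q { }]]]]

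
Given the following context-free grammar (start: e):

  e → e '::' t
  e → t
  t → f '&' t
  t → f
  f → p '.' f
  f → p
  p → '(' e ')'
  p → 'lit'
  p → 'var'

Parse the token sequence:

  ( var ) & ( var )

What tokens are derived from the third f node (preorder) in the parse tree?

[e [t [f [p ( [e [t [f [p var]]]] )]] & [t [f [p ( [e [t [f [p var]]]] )]]]]]

( var )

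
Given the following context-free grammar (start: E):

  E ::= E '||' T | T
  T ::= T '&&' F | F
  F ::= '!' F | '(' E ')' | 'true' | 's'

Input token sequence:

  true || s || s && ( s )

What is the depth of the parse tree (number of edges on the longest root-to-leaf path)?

[E [E [E [T [F true]]] || [T [F s]]] || [T [T [F s]] && [F ( [E [T [F s]]] )]]]

6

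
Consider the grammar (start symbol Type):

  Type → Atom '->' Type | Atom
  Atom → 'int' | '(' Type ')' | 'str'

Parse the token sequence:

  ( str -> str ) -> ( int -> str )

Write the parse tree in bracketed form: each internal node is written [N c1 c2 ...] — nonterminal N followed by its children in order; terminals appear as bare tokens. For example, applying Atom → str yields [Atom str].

[Type [Atom ( [Type [Atom str] -> [Type [Atom str]]] )] -> [Type [Atom ( [Type [Atom int] -> [Type [Atom str]]] )]]]

Type
Atom -> Type
( Type ) -> Type
( Atom -> Type ) -> Type
( str -> Type ) -> Type
( str -> Atom ) -> Type
( str -> str ) -> Type
( str -> str ) -> Atom
( str -> str ) -> ( Type )
( str -> str ) -> ( Atom -> Type )
( str -> str ) -> ( int -> Type )
( str -> str ) -> ( int -> Atom )
( str -> str ) -> ( int -> str )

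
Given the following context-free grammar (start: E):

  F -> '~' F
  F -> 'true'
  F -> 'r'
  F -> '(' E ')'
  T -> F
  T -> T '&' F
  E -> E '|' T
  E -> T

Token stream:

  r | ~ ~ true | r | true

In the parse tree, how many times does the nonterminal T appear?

4

[E [E [E [E [T [F r]]] | [T [F ~ [F ~ [F true]]]]] | [T [F r]]] | [T [F true]]]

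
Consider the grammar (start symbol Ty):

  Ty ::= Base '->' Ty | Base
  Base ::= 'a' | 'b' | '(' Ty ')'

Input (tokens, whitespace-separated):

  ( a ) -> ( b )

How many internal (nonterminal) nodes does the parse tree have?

8

[Ty [Base ( [Ty [Base a]] )] -> [Ty [Base ( [Ty [Base b]] )]]]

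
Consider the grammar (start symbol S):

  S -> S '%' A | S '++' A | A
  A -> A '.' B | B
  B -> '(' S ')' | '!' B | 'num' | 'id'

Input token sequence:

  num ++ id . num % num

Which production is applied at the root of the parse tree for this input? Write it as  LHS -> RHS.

[S [S [S [A [B num]]] ++ [A [A [B id]] . [B num]]] % [A [B num]]]

S -> S '%' A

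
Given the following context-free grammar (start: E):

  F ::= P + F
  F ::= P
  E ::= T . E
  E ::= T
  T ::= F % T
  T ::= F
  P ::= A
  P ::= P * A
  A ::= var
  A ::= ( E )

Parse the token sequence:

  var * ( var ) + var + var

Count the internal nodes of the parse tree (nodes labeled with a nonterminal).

[E [T [F [P [P [A var]] * [A ( [E [T [F [P [A var]]]]] )]] + [F [P [A var]] + [F [P [A var]]]]]]]

18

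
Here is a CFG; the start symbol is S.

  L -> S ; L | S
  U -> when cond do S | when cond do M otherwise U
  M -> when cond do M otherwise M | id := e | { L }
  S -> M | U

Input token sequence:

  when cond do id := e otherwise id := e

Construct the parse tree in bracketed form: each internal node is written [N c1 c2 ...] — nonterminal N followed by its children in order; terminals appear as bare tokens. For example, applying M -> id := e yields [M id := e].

S
M
when cond do M otherwise M
when cond do id := e otherwise M
when cond do id := e otherwise id := e

[S [M when cond do [M id := e] otherwise [M id := e]]]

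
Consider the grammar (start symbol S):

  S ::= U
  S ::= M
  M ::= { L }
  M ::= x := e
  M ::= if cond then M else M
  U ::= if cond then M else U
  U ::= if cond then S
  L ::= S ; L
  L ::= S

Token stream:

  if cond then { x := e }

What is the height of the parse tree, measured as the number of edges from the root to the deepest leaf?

7

[S [U if cond then [S [M { [L [S [M x := e]]] }]]]]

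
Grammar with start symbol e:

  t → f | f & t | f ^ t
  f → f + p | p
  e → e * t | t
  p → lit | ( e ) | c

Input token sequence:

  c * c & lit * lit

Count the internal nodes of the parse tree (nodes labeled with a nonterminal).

15

[e [e [e [t [f [p c]]]] * [t [f [p c]] & [t [f [p lit]]]]] * [t [f [p lit]]]]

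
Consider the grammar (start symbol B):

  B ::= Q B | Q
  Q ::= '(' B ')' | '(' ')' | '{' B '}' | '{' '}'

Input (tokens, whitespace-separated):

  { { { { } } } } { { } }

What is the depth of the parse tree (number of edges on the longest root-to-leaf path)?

[B [Q { [B [Q { [B [Q { [B [Q { }]] }]] }]] }] [B [Q { [B [Q { }]] }]]]

8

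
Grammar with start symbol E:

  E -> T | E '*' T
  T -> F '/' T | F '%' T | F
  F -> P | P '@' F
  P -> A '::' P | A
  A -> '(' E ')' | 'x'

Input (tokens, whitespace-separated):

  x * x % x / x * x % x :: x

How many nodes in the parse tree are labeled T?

6

[E [E [E [T [F [P [A x]]]]] * [T [F [P [A x]]] % [T [F [P [A x]]] / [T [F [P [A x]]]]]]] * [T [F [P [A x]]] % [T [F [P [A x] :: [P [A x]]]]]]]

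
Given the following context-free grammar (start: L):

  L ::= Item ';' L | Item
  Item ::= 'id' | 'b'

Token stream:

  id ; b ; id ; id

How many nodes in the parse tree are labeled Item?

4

[L [Item id] ; [L [Item b] ; [L [Item id] ; [L [Item id]]]]]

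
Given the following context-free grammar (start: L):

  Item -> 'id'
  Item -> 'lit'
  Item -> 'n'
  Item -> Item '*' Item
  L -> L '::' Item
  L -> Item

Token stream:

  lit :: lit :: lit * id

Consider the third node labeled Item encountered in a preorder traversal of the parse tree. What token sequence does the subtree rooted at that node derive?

lit * id

[L [L [L [Item lit]] :: [Item lit]] :: [Item [Item lit] * [Item id]]]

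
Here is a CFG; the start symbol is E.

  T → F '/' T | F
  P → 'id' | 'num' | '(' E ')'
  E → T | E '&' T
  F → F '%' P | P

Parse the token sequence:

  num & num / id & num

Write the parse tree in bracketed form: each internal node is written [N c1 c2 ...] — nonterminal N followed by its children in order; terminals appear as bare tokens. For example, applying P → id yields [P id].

[E [E [E [T [F [P num]]]] & [T [F [P num]] / [T [F [P id]]]]] & [T [F [P num]]]]

E
E & T
E & T & T
T & T & T
F & T & T
P & T & T
num & T & T
num & F / T & T
num & P / T & T
num & num / T & T
num & num / F & T
num & num / P & T
num & num / id & T
num & num / id & F
num & num / id & P
num & num / id & num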